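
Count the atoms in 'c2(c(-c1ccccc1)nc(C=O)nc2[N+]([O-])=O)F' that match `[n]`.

2

Check the 18 heavy atoms by environment: 2× n (aromatic) → match; 10× c (aromatic) → no; 1× F → no; 1× C → no; 2× O → no; 1× N (charge +1) → no; 1× O (charge -1) → no.
That gives 2 matching atoms.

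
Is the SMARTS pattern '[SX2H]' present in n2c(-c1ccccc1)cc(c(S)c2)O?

Yes

The pattern [SX2H] describes an aliphatic sulfur with two connections, one being H — a thiol.
The molecule carries a thiol (-SH), whose atoms satisfy every constraint of the query, so the pattern matches.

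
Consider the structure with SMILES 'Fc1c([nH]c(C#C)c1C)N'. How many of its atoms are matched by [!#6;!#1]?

3

Check the 10 heavy atoms by environment: 1× n (aromatic) → match; 4× c (aromatic) → no; 1× N → match; 3× C → no; 1× F → match.
Summing the matching environments: 1 + 1 + 1 = 3 matching atoms.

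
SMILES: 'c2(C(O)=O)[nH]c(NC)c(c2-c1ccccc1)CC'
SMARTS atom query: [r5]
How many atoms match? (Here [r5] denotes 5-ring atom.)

5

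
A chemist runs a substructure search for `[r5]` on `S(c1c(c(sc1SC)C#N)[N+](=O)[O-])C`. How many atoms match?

The query [r5] means: r5 matches atoms in a five-membered ring.
Check the 14 heavy atoms by environment: 1× s (aromatic, in 5-ring) → match; 4× c (aromatic, in 5-ring) → match; 2× S (acyclic) → no; 3× C (acyclic) → no; 1× N (acyclic) → no; 1× N (charge +1, acyclic) → no; 1× O (charge -1, acyclic) → no; 1× O (acyclic) → no.
Summing the matching environments: 1 + 4 = 5 matching atoms.

5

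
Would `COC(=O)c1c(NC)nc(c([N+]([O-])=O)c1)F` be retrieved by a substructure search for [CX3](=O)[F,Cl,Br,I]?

No

The pattern [CX3](=O)[F,Cl,Br,I] describes a carbonyl carbon bonded to a halogen — an acyl halide.
The closest candidate here is a methyl-ester group (-C(=O)OCH3), but the carbonyl is bonded to -O-C, not to a halogen. No other fragment satisfies the full query, so there is no match.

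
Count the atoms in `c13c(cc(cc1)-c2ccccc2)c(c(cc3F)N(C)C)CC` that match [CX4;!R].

4

Check the 22 heavy atoms by environment: 16× c (aromatic, X3, in 6-ring) → no; 1× F (X1, acyclic) → no; 1× N (X3, acyclic) → no; 4× C (X4, acyclic) → match.
That gives 4 matching atoms.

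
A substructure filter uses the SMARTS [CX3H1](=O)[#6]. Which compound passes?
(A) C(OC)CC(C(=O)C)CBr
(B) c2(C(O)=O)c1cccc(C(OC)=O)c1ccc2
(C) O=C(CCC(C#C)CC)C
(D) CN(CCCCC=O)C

[CX3H1](=O)[#6] describes an sp2 carbon with one H, double-bonded to O and single-bonded to carbon (an aldehyde).
(A) has an acetyl/ketone group (-C(=O)CH3) but the carbonyl carbon has H0 (two carbon neighbours), not H1.
(B) has a methyl-ester group (-C(=O)OCH3) but the carbonyl carbon has H0, not H1.
(C) has an acetyl/ketone group (-C(=O)CH3) but the carbonyl carbon has H0 (two carbon neighbours), not H1.
(D) contains an aldehyde (-CHO), which satisfies every atom and bond constraint.
So the answer is (D).

D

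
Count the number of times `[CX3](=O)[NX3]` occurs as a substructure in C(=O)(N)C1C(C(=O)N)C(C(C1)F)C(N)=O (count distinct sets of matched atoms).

3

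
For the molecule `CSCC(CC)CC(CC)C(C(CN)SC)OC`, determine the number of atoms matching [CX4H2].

Check the 18 heavy atoms by environment: 5× C (H2, X4) → match; 4× C (H1, X4) → no; 5× C (H3, X4) → no; 2× S (H0, X2) → no; 1× N (H2, X3) → no; 1× O (H0, X2) → no.
That gives 5 matching atoms.

5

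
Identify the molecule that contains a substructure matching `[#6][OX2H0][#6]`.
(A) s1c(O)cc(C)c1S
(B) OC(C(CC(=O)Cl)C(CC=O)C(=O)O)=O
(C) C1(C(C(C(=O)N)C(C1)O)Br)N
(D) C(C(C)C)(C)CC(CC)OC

[#6][OX2H0][#6] describes an aliphatic oxygen bridging two carbons with no H on the oxygen (an ether).
(A) has a hydroxyl group (-OH) but the oxygen has H1, not H0 bridging two carbons.
(B) has a carboxylic acid group (-C(=O)OH) but the -OH oxygen has H1; the =O is OX1, not OX2.
(C) has a hydroxyl group (-OH) but the oxygen has H1, not H0 bridging two carbons.
(D) contains a methoxy ether (-OCH3), which satisfies every atom and bond constraint.
So the answer is (D).

D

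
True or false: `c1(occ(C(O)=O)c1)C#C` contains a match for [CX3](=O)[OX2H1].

True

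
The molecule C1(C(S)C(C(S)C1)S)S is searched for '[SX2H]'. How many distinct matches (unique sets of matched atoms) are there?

4

[SX2H] is the SMARTS for a thiol: an aliphatic sulfur with two connections, one being H.
The molecule carries 4 separate instances of a thiol (-SH) meeting every constraint; each maps to a distinct set of atoms, giving 4 matches.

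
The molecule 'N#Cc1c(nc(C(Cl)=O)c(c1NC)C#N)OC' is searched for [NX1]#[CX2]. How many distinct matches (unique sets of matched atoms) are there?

2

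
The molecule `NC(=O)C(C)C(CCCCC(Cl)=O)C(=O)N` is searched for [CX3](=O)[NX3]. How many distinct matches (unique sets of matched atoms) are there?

[CX3](=O)[NX3] is the SMARTS for an amide: a carbonyl carbon bonded to a trivalent nitrogen.
The molecule carries 2 separate instances of a primary amide (-C(=O)NH2) meeting every constraint; each maps to a distinct set of atoms, giving 2 matches.

2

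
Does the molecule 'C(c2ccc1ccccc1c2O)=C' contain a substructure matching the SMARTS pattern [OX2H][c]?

The pattern [OX2H][c] describes a hydroxyl oxygen attached to an aromatic carbon — a phenol.
The molecule carries a hydroxyl group (-OH), whose atoms satisfy every constraint of the query, so the pattern matches.

Yes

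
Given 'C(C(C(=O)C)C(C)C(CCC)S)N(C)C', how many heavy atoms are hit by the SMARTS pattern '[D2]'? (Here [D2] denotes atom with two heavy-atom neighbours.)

The query [D2] means: atom with exactly two heavy-atom neighbours.
Check the 15 heavy atoms by environment: 3× C (D2) → match; 4× C (D3) → no; 5× C (D1) → no; 1× N (D3) → no; 1× O (D1) → no; 1× S (D1) → no.
That gives 3 matching atoms.

3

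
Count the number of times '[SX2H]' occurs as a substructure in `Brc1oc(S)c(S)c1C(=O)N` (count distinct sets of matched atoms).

2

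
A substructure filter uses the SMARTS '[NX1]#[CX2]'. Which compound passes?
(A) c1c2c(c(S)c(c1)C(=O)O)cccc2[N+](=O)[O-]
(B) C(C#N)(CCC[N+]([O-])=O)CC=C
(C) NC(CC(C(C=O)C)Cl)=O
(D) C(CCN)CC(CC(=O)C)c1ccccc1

B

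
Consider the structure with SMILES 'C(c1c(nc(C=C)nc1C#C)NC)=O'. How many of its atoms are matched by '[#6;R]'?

4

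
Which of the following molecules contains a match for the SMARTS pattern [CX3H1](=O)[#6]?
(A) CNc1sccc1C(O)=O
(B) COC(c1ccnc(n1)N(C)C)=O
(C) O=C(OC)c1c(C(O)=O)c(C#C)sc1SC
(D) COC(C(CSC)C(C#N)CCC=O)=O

[CX3H1](=O)[#6] describes an sp2 carbon with one H, double-bonded to O and single-bonded to carbon (an aldehyde).
(A) has a carboxylic acid group (-C(=O)OH) but the carbonyl carbon has H0 and is bonded to O, not H1.
(B) has a methyl-ester group (-C(=O)OCH3) but the carbonyl carbon has H0, not H1.
(C) has a carboxylic acid group (-C(=O)OH) but the carbonyl carbon has H0 and is bonded to O, not H1.
(D) contains an aldehyde (-CHO), which satisfies every atom and bond constraint.
So the answer is (D).

D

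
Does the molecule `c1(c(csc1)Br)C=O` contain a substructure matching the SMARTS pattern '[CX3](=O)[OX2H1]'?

The pattern [CX3](=O)[OX2H1] describes an sp2 carbon double-bonded to O and single-bonded to an -OH oxygen — a carboxylic acid.
The closest candidate here is an aldehyde (-CHO), but there is no singly-bonded oxygen on the carbonyl carbon. No other fragment satisfies the full query, so there is no match.

No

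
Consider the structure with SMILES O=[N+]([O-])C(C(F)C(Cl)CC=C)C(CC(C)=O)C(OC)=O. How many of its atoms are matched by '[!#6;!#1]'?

8

Check the 20 heavy atoms by environment: 12× C → no; 1× F → match; 4× O → match; 1× Cl → match; 1× N (charge +1) → match; 1× O (charge -1) → match.
Summing the matching environments: 1 + 4 + 1 + 1 + 1 = 8 matching atoms.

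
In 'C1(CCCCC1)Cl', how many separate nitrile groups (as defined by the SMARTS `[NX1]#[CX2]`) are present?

[NX1]#[CX2] is the SMARTS for a nitrile: a nitrogen triple-bonded to a two-connected carbon.
No fragment in the molecule satisfies every constraint, giving 0 matches.

0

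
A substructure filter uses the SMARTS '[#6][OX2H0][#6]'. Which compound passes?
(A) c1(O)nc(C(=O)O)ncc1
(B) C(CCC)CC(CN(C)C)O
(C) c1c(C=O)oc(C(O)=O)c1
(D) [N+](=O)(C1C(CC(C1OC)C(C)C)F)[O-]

[#6][OX2H0][#6] describes an aliphatic oxygen bridging two carbons with no H on the oxygen (an ether).
(A) has a carboxylic acid group (-C(=O)OH) but the -OH oxygen has H1; the =O is OX1, not OX2.
(B) has a hydroxyl group (-OH) but the oxygen has H1, not H0 bridging two carbons.
(C) has a carboxylic acid group (-C(=O)OH) but the -OH oxygen has H1; the =O is OX1, not OX2.
(D) contains a methoxy ether (-OCH3), which satisfies every atom and bond constraint.
So the answer is (D).

D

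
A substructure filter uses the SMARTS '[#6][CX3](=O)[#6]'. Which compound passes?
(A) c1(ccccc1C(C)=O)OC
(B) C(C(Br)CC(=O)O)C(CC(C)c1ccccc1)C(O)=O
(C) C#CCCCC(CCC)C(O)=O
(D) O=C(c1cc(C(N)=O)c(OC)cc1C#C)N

A

[#6][CX3](=O)[#6] describes a carbonyl carbon (no H) flanked by two carbons (a ketone).
(A) contains an acetyl/ketone group (-C(=O)CH3), which satisfies every atom and bond constraint.
(B) has a carboxylic acid group (-C(=O)OH) but one neighbour of the carbonyl carbon is O, not C.
(C) has a carboxylic acid group (-C(=O)OH) but one neighbour of the carbonyl carbon is O, not C.
(D) has a primary amide (-C(=O)NH2) but one neighbour of the carbonyl carbon is N, not C.
So the answer is (A).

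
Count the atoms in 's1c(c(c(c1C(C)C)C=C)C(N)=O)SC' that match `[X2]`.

Check the 15 heavy atoms by environment: 1× s (aromatic, X2) → match; 4× c (aromatic, X3) → no; 1× S (X2) → match; 4× C (X4) → no; 3× C (X3) → no; 1× O (X1) → no; 1× N (X3) → no.
Summing the matching environments: 1 + 1 = 2 matching atoms.

2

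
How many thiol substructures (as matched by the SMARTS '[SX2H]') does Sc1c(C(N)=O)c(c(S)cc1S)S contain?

[SX2H] is the SMARTS for a thiol: an aliphatic sulfur with two connections, one being H.
The molecule carries 4 separate instances of a thiol (-SH) meeting every constraint; each maps to a distinct set of atoms, giving 4 matches.

4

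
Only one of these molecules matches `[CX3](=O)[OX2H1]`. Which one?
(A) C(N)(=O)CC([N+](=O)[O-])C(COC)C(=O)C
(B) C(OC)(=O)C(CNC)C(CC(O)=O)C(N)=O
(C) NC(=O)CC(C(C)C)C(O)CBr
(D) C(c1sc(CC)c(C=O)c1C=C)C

[CX3](=O)[OX2H1] describes an sp2 carbon double-bonded to O and single-bonded to an -OH oxygen (a carboxylic acid).
(A) has a primary amide (-C(=O)NH2) but the carbonyl is bonded to N, not to an -OH oxygen.
(B) contains a carboxylic acid group (-C(=O)OH), which satisfies every atom and bond constraint.
(C) has a primary amide (-C(=O)NH2) but the carbonyl is bonded to N, not to an -OH oxygen.
(D) has an aldehyde (-CHO) but there is no singly-bonded oxygen on the carbonyl carbon.
So the answer is (B).

B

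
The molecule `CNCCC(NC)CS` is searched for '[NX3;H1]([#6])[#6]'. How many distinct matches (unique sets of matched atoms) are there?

2

[NX3;H1]([#6])[#6] is the SMARTS for a secondary amine: a trivalent nitrogen with one H, bonded to two carbons.
The molecule carries 2 separate instances of an N-methylamino group (-NHCH3) meeting every constraint; each maps to a distinct set of atoms, giving 2 matches.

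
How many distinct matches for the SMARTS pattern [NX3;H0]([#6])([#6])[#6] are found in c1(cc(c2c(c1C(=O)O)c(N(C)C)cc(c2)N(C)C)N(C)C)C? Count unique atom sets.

[NX3;H0]([#6])([#6])[#6] is the SMARTS for a tertiary amine: a trivalent nitrogen with no H, bonded to three carbons.
The molecule carries 3 separate instances of a dimethylamino group (-N(CH3)2) meeting every constraint; each maps to a distinct set of atoms, giving 3 matches.

3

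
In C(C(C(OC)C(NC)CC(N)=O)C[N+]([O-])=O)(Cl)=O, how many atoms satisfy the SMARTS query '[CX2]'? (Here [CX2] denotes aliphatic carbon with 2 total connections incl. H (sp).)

0

Check the 18 heavy atoms by environment: 7× C (X4) → no; 2× C (X3) → no; 3× O (X1) → no; 2× N (X3) → no; 1× O (X2) → no; 1× Cl (X1) → no; 1× N (charge +1, X3) → no; 1× O (charge -1, X1) → no.
No environment satisfies the query, so 0 matching atoms.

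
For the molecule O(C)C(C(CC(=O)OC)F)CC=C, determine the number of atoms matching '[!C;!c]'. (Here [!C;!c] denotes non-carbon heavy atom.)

Check the 13 heavy atoms by environment: 9× C → no; 3× O → match; 1× F → match.
Summing the matching environments: 3 + 1 = 4 matching atoms.

4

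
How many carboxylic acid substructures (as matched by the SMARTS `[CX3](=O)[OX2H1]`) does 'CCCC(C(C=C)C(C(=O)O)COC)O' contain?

1

[CX3](=O)[OX2H1] is the SMARTS for a carboxylic acid: an sp2 carbon double-bonded to O and single-bonded to an -OH oxygen.
Exactly one fragment in the molecule meets all constraints, giving 1 match.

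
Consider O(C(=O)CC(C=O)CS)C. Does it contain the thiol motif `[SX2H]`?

The pattern [SX2H] describes an aliphatic sulfur with two connections, one being H — a thiol.
The molecule carries a thiol (-SH), whose atoms satisfy every constraint of the query, so the pattern matches.

Yes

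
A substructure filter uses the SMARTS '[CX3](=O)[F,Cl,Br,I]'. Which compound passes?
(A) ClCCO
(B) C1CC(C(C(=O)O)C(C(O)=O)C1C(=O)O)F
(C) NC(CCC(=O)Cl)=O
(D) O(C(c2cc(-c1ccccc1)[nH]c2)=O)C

[CX3](=O)[F,Cl,Br,I] describes a carbonyl carbon bonded to a halogen (an acyl halide).
(A) has a chloro substituent but the Cl is not on a carbonyl carbon.
(B) has a carboxylic acid group (-C(=O)OH) but the carbonyl is bonded to -OH, not to a halogen.
(C) contains an acyl chloride (-C(=O)Cl), which satisfies every atom and bond constraint.
(D) has a methyl-ester group (-C(=O)OCH3) but the carbonyl is bonded to -O-C, not to a halogen.
So the answer is (C).

C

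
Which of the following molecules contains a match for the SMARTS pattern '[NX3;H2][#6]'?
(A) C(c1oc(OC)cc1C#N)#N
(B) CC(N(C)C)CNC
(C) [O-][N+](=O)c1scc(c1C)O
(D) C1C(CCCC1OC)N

[NX3;H2][#6] describes a trivalent nitrogen with two H attached to carbon (a primary amine).
(A) has a nitrile (-C#N) but the nitrogen is NX1 (triple-bonded), not NX3 with two H.
(B) has a dimethylamino group (-N(CH3)2) but the nitrogen has H0, not H2.
(C) has a nitro group (-[N+](=O)[O-]) but the nitrogen is [N+] with no H, not NX3H2.
(D) contains a primary amino group (-NH2), which satisfies every atom and bond constraint.
So the answer is (D).

D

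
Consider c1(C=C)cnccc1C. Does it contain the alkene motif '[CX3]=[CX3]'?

Yes

The pattern [CX3]=[CX3] describes a non-aromatic C=C double bond between two sp2 carbons — an alkene.
The molecule carries a vinyl group (-CH=CH2), whose atoms satisfy every constraint of the query, so the pattern matches.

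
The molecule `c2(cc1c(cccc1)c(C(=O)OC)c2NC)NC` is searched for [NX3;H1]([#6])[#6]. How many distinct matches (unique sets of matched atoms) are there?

[NX3;H1]([#6])[#6] is the SMARTS for a secondary amine: a trivalent nitrogen with one H, bonded to two carbons.
The molecule carries 2 separate instances of an N-methylamino group (-NHCH3) meeting every constraint; each maps to a distinct set of atoms, giving 2 matches.

2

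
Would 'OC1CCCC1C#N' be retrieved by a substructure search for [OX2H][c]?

The pattern [OX2H][c] describes a hydroxyl oxygen attached to an aromatic carbon — a phenol.
The closest candidate here is a hydroxyl group (-OH), but the -OH is on an aliphatic carbon, not an aromatic c. No other fragment satisfies the full query, so there is no match.

No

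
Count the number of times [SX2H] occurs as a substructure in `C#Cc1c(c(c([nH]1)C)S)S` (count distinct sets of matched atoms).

2

[SX2H] is the SMARTS for a thiol: an aliphatic sulfur with two connections, one being H.
The molecule carries 2 separate instances of a thiol (-SH) meeting every constraint; each maps to a distinct set of atoms, giving 2 matches.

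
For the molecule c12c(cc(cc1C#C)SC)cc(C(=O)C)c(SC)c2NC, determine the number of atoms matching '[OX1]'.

The query [OX1] means: aliphatic oxygen with one total connection — typically a carbonyl =O or an oxide.
Check the 21 heavy atoms by environment: 10× c (aromatic, X3) → no; 2× S (X2) → no; 4× C (X4) → no; 1× N (X3) → no; 1× C (X3) → no; 1× O (X1) → match; 2× C (X2) → no.
That gives 1 matching atom.

1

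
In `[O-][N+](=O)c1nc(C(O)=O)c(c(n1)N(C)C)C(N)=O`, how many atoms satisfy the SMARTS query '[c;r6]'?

Check the 18 heavy atoms by environment: 2× n (aromatic, in 6-ring) → no; 4× c (aromatic, in 6-ring) → match; 1× N (charge +1, acyclic) → no; 1× O (charge -1, acyclic) → no; 4× O (acyclic) → no; 4× C (acyclic) → no; 2× N (acyclic) → no.
That gives 4 matching atoms.

4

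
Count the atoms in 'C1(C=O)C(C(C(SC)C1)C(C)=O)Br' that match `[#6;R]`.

5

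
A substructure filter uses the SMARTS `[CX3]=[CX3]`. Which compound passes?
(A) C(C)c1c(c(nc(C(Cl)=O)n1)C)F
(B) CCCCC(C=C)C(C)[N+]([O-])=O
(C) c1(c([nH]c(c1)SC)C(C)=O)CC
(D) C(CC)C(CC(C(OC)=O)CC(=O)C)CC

B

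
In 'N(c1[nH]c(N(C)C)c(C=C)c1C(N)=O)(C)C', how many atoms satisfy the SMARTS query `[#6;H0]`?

5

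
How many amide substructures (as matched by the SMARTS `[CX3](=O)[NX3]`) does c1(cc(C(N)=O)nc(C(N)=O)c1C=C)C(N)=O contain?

3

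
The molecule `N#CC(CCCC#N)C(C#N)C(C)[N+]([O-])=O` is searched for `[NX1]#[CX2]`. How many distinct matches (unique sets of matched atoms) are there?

[NX1]#[CX2] is the SMARTS for a nitrile: a nitrogen triple-bonded to a two-connected carbon.
The molecule carries 3 separate instances of a nitrile (-C#N) meeting every constraint; each maps to a distinct set of atoms, giving 3 matches.

3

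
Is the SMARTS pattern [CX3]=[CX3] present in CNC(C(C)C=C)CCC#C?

Yes

The pattern [CX3]=[CX3] describes a non-aromatic C=C double bond between two sp2 carbons — an alkene.
The molecule carries a vinyl group (-CH=CH2), whose atoms satisfy every constraint of the query, so the pattern matches.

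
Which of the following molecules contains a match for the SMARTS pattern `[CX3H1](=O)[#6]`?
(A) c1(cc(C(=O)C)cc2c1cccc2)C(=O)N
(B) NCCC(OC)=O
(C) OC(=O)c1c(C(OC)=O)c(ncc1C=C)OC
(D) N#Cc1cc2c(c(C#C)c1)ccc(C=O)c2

D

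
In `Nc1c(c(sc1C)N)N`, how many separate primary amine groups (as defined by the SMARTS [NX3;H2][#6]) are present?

[NX3;H2][#6] is the SMARTS for a primary amine: a trivalent nitrogen with two H attached to carbon.
The molecule carries 3 separate instances of a primary amino group (-NH2) meeting every constraint; each maps to a distinct set of atoms, giving 3 matches.

3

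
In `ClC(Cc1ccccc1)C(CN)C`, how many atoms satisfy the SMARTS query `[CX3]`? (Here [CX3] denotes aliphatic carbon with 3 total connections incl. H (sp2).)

0

Check the 13 heavy atoms by environment: 5× C (X4) → no; 1× Cl (X1) → no; 6× c (aromatic, X3) → no; 1× N (X3) → no.
No environment satisfies the query, so 0 matching atoms.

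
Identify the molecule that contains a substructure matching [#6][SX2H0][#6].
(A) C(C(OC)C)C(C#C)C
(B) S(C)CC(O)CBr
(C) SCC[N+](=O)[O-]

B

[#6][SX2H0][#6] describes an aliphatic sulfur bridging two carbons with no H on the sulfur (a thioether).
(A) has a methoxy ether (-OCH3) but the bridging atom is O, not S.
(B) contains a methylthio ether (-SCH3), which satisfies every atom and bond constraint.
(C) has a thiol (-SH) but the sulfur has H1, not H0 bridging two carbons.
So the answer is (B).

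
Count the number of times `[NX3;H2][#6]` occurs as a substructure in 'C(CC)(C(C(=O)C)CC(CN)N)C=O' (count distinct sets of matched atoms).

[NX3;H2][#6] is the SMARTS for a primary amine: a trivalent nitrogen with two H attached to carbon.
The molecule carries 2 separate instances of a primary amino group (-NH2) meeting every constraint; each maps to a distinct set of atoms, giving 2 matches.

2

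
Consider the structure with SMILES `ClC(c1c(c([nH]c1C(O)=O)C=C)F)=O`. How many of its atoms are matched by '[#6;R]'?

Check the 14 heavy atoms by environment: 1× n (aromatic, in 5-ring) → no; 4× c (aromatic, in 5-ring) → match; 4× C (acyclic) → no; 3× O (acyclic) → no; 1× Cl (acyclic) → no; 1× F (acyclic) → no.
That gives 4 matching atoms.

4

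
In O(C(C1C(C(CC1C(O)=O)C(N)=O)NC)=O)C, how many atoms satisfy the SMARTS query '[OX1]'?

3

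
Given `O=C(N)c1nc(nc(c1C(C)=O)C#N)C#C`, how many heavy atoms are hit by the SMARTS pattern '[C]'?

Check the 16 heavy atoms by environment: 2× n (aromatic) → no; 4× c (aromatic) → no; 6× C → match; 2× O → no; 2× N → no.
That gives 6 matching atoms.

6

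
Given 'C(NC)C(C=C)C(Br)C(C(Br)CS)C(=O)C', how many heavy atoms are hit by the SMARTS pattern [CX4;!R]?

The query [CX4;!R] means: aliphatic carbon with four total connections, not in a ring.
Check the 16 heavy atoms by environment: 8× C (X4, acyclic) → match; 1× S (X2, acyclic) → no; 3× C (X3, acyclic) → no; 1× O (X1, acyclic) → no; 2× Br (X1, acyclic) → no; 1× N (X3, acyclic) → no.
That gives 8 matching atoms.

8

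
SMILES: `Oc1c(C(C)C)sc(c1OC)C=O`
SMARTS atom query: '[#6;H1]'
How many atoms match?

Check the 13 heavy atoms by environment: 1× s (aromatic, H0) → no; 4× c (aromatic, H0) → no; 2× O (H0) → no; 3× C (H3) → no; 2× C (H1) → match; 1× O (H1) → no.
That gives 2 matching atoms.

2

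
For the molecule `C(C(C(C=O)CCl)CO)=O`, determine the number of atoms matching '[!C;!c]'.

The query [!C;!c] means: neither aliphatic nor aromatic carbon — same as [!#6].
Check the 10 heavy atoms by environment: 6× C → no; 3× O → match; 1× Cl → match.
Summing the matching environments: 3 + 1 = 4 matching atoms.

4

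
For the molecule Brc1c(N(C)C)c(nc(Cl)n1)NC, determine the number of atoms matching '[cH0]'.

The query [cH0] means: aromatic carbon with no attached hydrogen (substituted or ring-fusion).
Check the 13 heavy atoms by environment: 2× n (aromatic, H0) → no; 4× c (aromatic, H0) → match; 1× Cl (H0) → no; 1× N (H0) → no; 3× C (H3) → no; 1× Br (H0) → no; 1× N (H1) → no.
That gives 4 matching atoms.

4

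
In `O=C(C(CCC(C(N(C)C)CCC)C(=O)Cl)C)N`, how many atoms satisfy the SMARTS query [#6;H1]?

Check the 18 heavy atoms by environment: 4× C (H2) → no; 3× C (H1) → match; 4× C (H3) → no; 1× N (H0) → no; 2× C (H0) → no; 2× O (H0) → no; 1× N (H2) → no; 1× Cl (H0) → no.
That gives 3 matching atoms.

3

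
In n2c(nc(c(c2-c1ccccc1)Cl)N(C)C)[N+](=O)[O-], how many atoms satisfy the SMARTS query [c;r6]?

The query [c;r6] means: aromatic carbon that belongs to a six-membered ring.
Check the 19 heavy atoms by environment: 2× n (aromatic, in 6-ring) → no; 10× c (aromatic, in 6-ring) → match; 1× N (charge +1, acyclic) → no; 1× O (charge -1, acyclic) → no; 1× O (acyclic) → no; 1× N (acyclic) → no; 2× C (acyclic) → no; 1× Cl (acyclic) → no.
That gives 10 matching atoms.

10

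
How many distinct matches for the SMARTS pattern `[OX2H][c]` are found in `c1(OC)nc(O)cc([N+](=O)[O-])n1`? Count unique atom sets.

1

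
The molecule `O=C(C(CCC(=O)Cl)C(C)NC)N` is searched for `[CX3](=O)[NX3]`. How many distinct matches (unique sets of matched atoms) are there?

1

[CX3](=O)[NX3] is the SMARTS for an amide: a carbonyl carbon bonded to a trivalent nitrogen.
Exactly one fragment in the molecule meets all constraints, giving 1 match.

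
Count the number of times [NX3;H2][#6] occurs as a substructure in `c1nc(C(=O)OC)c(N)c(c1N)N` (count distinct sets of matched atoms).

[NX3;H2][#6] is the SMARTS for a primary amine: a trivalent nitrogen with two H attached to carbon.
The molecule carries 3 separate instances of a primary amino group (-NH2) meeting every constraint; each maps to a distinct set of atoms, giving 3 matches.

3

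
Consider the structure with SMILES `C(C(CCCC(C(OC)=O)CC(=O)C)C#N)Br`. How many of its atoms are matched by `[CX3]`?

The query [CX3] means: C with X3: aliphatic carbon with exactly 3 total connections.
Check the 17 heavy atoms by environment: 9× C (X4) → no; 1× C (X2) → no; 1× N (X1) → no; 2× C (X3) → match; 2× O (X1) → no; 1× O (X2) → no; 1× Br (X1) → no.
That gives 2 matching atoms.

2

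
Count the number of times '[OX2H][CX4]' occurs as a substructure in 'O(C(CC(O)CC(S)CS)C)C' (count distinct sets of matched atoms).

1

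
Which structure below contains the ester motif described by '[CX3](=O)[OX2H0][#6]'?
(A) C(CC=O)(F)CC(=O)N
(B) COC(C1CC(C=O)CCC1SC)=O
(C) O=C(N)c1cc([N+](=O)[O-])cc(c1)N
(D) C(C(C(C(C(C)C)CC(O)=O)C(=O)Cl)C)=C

B

[CX3](=O)[OX2H0][#6] describes a carbonyl carbon bonded to an oxygen that is itself bonded to carbon (no H on that O) (an ester).
(A) has a primary amide (-C(=O)NH2) but the carbonyl is bonded to N, not to an O-C linkage.
(B) contains a methyl-ester group (-C(=O)OCH3), which satisfies every atom and bond constraint.
(C) has a primary amide (-C(=O)NH2) but the carbonyl is bonded to N, not to an O-C linkage.
(D) has a carboxylic acid group (-C(=O)OH) but the singly-bonded O carries H (OX2H1, not H0).
So the answer is (B).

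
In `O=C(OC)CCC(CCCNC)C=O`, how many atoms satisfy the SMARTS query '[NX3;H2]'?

0

The query [NX3;H2] means: aliphatic N with 3 total connections, two of them H — an -NH2 nitrogen (amine or amide).
Check the 14 heavy atoms by environment: 5× C (H2, X4) → no; 1× C (H1, X4) → no; 1× C (H0, X3) → no; 2× O (H0, X1) → no; 1× O (H0, X2) → no; 2× C (H3, X4) → no; 1× N (H1, X3) → no; 1× C (H1, X3) → no.
No environment satisfies the query, so 0 matching atoms.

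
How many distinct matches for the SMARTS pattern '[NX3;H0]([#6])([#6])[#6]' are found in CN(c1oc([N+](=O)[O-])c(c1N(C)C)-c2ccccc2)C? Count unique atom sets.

[NX3;H0]([#6])([#6])[#6] is the SMARTS for a tertiary amine: a trivalent nitrogen with no H, bonded to three carbons.
The molecule carries 2 separate instances of a dimethylamino group (-N(CH3)2) meeting every constraint; each maps to a distinct set of atoms, giving 2 matches.

2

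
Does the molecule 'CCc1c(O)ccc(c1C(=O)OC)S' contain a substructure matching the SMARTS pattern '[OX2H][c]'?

Yes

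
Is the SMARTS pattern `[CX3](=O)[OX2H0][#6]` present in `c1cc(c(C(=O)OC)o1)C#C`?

Yes

The pattern [CX3](=O)[OX2H0][#6] describes a carbonyl carbon bonded to an oxygen that is itself bonded to carbon (no H on that O) — an ester.
The molecule carries a methyl-ester group (-C(=O)OCH3), whose atoms satisfy every constraint of the query, so the pattern matches.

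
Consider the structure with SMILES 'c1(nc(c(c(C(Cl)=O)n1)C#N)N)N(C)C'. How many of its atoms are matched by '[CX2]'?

The query [CX2] means: C with X2: aliphatic carbon with exactly 2 total connections.
Check the 15 heavy atoms by environment: 2× n (aromatic, X2) → no; 4× c (aromatic, X3) → no; 2× N (X3) → no; 2× C (X4) → no; 1× C (X2) → match; 1× N (X1) → no; 1× C (X3) → no; 1× O (X1) → no; 1× Cl (X1) → no.
That gives 1 matching atom.

1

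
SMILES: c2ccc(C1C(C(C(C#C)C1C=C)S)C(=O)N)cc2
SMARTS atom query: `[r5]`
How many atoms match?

5

Check the 19 heavy atoms by environment: 5× C (in 5-ring) → match; 1× S (acyclic) → no; 6× c (aromatic, in 6-ring) → no; 5× C (acyclic) → no; 1× O (acyclic) → no; 1× N (acyclic) → no.
That gives 5 matching atoms.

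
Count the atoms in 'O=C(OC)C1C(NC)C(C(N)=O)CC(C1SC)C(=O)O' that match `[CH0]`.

The query [CH0] means: aliphatic carbon with no attached hydrogen.
Check the 20 heavy atoms by environment: 5× C (H1) → no; 1× C (H2) → no; 3× C (H0) → match; 4× O (H0) → no; 1× N (H2) → no; 3× C (H3) → no; 1× S (H0) → no; 1× N (H1) → no; 1× O (H1) → no.
That gives 3 matching atoms.

3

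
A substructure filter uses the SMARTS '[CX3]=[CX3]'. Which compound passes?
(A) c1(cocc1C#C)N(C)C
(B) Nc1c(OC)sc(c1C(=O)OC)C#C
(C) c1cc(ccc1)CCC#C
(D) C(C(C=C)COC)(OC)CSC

[CX3]=[CX3] describes a non-aromatic C=C double bond between two sp2 carbons (an alkene).
(A) has an ethynyl group (-C#CH) but the C-C bond is a triple bond, not a double bond.
(B) has an ethynyl group (-C#CH) but the C-C bond is a triple bond, not a double bond.
(C) has an ethynyl group (-C#CH) but the C-C bond is a triple bond, not a double bond.
(D) contains a vinyl group (-CH=CH2), which satisfies every atom and bond constraint.
So the answer is (D).

D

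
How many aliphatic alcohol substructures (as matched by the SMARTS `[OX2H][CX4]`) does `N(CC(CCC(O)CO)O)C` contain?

3

[OX2H][CX4] is the SMARTS for an aliphatic alcohol: a hydroxyl oxygen bound to an sp3 (X4) carbon.
The molecule carries 3 separate instances of a hydroxyl group (-OH) meeting every constraint; each maps to a distinct set of atoms, giving 3 matches.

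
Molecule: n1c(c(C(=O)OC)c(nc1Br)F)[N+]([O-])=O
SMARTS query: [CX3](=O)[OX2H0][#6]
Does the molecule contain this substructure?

The pattern [CX3](=O)[OX2H0][#6] describes a carbonyl carbon bonded to an oxygen that is itself bonded to carbon (no H on that O) — an ester.
The molecule carries a methyl-ester group (-C(=O)OCH3), whose atoms satisfy every constraint of the query, so the pattern matches.

Yes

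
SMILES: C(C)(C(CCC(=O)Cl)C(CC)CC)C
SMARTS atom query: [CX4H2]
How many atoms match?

4

The query [CX4H2] means: sp3 carbon (X4) with exactly two hydrogens.
Check the 14 heavy atoms by environment: 4× C (H3, X4) → no; 4× C (H2, X4) → match; 3× C (H1, X4) → no; 1× C (H0, X3) → no; 1× O (H0, X1) → no; 1× Cl (H0, X1) → no.
That gives 4 matching atoms.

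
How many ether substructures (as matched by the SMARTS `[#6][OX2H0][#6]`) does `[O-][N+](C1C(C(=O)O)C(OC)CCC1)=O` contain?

[#6][OX2H0][#6] is the SMARTS for an ether: an aliphatic oxygen bridging two carbons with no H on the oxygen.
Exactly one fragment in the molecule meets all constraints, giving 1 match.

1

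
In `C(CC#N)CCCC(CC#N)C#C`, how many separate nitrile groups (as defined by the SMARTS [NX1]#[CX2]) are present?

2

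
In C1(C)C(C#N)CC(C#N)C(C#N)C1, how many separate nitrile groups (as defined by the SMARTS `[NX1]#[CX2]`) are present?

3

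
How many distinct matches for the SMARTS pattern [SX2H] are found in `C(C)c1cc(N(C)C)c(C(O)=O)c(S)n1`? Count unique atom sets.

[SX2H] is the SMARTS for a thiol: an aliphatic sulfur with two connections, one being H.
Exactly one fragment in the molecule meets all constraints, giving 1 match.

1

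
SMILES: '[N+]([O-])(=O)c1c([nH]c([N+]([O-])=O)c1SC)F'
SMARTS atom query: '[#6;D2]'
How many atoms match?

The query [#6;D2] means: any carbon bonded to exactly two heavy atoms.
Check the 14 heavy atoms by environment: 1× n (aromatic, D2) → no; 4× c (aromatic, D3) → no; 1× F (D1) → no; 2× N (charge +1, D3) → no; 2× O (charge -1, D1) → no; 2× O (D1) → no; 1× S (D2) → no; 1× C (D1) → no.
No environment satisfies the query, so 0 matching atoms.

0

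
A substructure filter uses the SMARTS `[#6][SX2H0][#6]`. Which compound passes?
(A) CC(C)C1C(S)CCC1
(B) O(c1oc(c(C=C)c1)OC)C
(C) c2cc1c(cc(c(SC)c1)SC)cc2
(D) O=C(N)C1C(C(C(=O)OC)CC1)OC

C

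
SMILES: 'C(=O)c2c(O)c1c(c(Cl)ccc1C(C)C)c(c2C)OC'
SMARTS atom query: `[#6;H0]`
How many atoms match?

8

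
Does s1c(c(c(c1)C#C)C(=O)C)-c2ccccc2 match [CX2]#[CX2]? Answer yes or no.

The pattern [CX2]#[CX2] describes a carbon-carbon triple bond — an alkyne.
The molecule carries an ethynyl group (-C#CH), whose atoms satisfy every constraint of the query, so the pattern matches.

Yes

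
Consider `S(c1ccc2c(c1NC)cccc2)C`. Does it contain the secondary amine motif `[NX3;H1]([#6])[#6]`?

Yes

The pattern [NX3;H1]([#6])[#6] describes a trivalent nitrogen with one H, bonded to two carbons — a secondary amine.
The molecule carries an N-methylamino group (-NHCH3), whose atoms satisfy every constraint of the query, so the pattern matches.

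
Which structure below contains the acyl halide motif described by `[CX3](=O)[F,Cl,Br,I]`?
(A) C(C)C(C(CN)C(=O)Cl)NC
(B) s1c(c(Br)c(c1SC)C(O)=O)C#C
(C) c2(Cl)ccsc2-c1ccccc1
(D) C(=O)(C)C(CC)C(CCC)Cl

A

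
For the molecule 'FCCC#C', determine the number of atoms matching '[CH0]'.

The query [CH0] means: aliphatic carbon with no attached hydrogen.
Check the 5 heavy atoms by environment: 2× C (H2) → no; 1× F (H0) → no; 1× C (H0) → match; 1× C (H1) → no.
That gives 1 matching atom.

1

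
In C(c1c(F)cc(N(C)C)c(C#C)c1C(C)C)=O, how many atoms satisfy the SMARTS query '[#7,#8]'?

2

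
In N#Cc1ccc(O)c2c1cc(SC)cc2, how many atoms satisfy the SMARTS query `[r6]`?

10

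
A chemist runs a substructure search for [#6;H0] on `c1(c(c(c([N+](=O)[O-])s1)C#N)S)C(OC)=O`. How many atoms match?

6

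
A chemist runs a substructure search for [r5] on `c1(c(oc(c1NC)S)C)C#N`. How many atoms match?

The query [r5] means: r5 matches atoms in a five-membered ring.
Check the 11 heavy atoms by environment: 1× o (aromatic, in 5-ring) → match; 4× c (aromatic, in 5-ring) → match; 3× C (acyclic) → no; 2× N (acyclic) → no; 1× S (acyclic) → no.
Summing the matching environments: 1 + 4 = 5 matching atoms.

5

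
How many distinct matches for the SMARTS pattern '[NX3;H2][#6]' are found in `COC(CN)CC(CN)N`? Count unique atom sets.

3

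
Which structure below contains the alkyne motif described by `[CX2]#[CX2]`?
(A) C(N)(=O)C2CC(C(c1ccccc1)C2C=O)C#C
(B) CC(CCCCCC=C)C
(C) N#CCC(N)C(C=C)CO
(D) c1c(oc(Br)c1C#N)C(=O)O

A

[CX2]#[CX2] describes a carbon-carbon triple bond (an alkyne).
(A) contains an ethynyl group (-C#CH), which satisfies every atom and bond constraint.
(B) has a vinyl group (-CH=CH2) but the C=C is a double bond; both carbons are CX3, not CX2.
(C) has a vinyl group (-CH=CH2) but the C=C is a double bond; both carbons are CX3, not CX2.
(D) has a nitrile (-C#N) but the triple bond is C#N, not C#C.
So the answer is (A).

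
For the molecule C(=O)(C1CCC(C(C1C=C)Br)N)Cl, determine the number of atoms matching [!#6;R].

0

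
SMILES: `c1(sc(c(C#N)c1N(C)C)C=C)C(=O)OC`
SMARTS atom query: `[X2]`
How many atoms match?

3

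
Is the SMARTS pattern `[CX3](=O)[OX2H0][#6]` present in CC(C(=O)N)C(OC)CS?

No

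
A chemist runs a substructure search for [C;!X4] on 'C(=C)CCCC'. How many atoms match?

2

Check the 6 heavy atoms by environment: 4× C (X4) → no; 2× C (X3) → match.
That gives 2 matching atoms.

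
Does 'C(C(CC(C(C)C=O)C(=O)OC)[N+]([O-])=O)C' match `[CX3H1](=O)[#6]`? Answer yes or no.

Yes

The pattern [CX3H1](=O)[#6] describes an sp2 carbon with one H, double-bonded to O and single-bonded to carbon — an aldehyde.
The molecule carries an aldehyde (-CHO), whose atoms satisfy every constraint of the query, so the pattern matches.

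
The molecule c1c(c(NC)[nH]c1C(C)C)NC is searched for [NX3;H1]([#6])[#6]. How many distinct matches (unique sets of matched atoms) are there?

[NX3;H1]([#6])[#6] is the SMARTS for a secondary amine: a trivalent nitrogen with one H, bonded to two carbons.
The molecule carries 2 separate instances of an N-methylamino group (-NHCH3) meeting every constraint; each maps to a distinct set of atoms, giving 2 matches.

2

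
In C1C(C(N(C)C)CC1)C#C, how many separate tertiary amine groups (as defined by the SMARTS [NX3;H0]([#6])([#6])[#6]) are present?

1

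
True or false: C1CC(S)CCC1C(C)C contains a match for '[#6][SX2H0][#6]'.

False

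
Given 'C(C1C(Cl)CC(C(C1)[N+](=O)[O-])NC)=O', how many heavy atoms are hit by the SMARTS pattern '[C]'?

8

The query [C] means: uppercase C matches aliphatic (non-aromatic) carbon only.
Check the 14 heavy atoms by environment: 8× C → match; 1× N (charge +1) → no; 1× O (charge -1) → no; 2× O → no; 1× N → no; 1× Cl → no.
That gives 8 matching atoms.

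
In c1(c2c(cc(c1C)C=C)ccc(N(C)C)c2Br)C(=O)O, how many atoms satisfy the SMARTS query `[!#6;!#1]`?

4

Check the 20 heavy atoms by environment: 10× c (aromatic) → no; 6× C → no; 1× Br → match; 2× O → match; 1× N → match.
Summing the matching environments: 1 + 2 + 1 = 4 matching atoms.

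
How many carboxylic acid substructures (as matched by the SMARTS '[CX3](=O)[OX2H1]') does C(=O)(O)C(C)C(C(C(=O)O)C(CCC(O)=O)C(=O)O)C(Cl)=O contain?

4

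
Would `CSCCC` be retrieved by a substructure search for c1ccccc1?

The pattern c1ccccc1 describes six aromatic carbons in a ring — a benzene ring.
The closest candidate here is a methyl group (-CH3), but no six-membered all-carbon aromatic ring is present. No other fragment satisfies the full query, so there is no match.

No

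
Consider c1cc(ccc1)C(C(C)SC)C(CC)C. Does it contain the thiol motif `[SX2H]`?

The pattern [SX2H] describes an aliphatic sulfur with two connections, one being H — a thiol.
The closest candidate here is a methylthio ether (-SCH3), but the sulfur has H0 (bonded to two carbons), not H1. No other fragment satisfies the full query, so there is no match.

No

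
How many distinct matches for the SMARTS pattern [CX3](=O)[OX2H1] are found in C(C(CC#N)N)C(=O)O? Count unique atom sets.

1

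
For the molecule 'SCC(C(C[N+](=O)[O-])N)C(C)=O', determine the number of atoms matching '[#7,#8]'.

Check the 12 heavy atoms by environment: 6× C → no; 1× S → no; 1× N (charge +1) → match; 1× O (charge -1) → match; 2× O → match; 1× N → match.
Summing the matching environments: 1 + 1 + 2 + 1 = 5 matching atoms.

5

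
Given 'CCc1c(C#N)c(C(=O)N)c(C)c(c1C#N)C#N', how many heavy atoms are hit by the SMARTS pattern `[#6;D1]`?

The query [#6;D1] means: carbon bonded to exactly one heavy atom.
Check the 18 heavy atoms by environment: 6× c (aromatic, D3) → no; 4× C (D2) → no; 4× N (D1) → no; 1× C (D3) → no; 1× O (D1) → no; 2× C (D1) → match.
That gives 2 matching atoms.

2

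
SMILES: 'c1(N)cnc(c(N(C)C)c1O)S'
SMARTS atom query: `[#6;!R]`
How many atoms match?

Check the 12 heavy atoms by environment: 1× n (aromatic, in 6-ring) → no; 5× c (aromatic, in 6-ring) → no; 1× S (acyclic) → no; 1× O (acyclic) → no; 2× N (acyclic) → no; 2× C (acyclic) → match.
That gives 2 matching atoms.

2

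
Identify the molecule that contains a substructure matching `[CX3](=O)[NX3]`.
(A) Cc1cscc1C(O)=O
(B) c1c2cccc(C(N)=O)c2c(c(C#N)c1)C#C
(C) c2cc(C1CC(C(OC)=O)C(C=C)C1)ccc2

B

[CX3](=O)[NX3] describes a carbonyl carbon bonded to a trivalent nitrogen (an amide).
(A) has a carboxylic acid group (-C(=O)OH) but the carbonyl is bonded to O, not to an NX3 nitrogen.
(B) contains a primary amide (-C(=O)NH2), which satisfies every atom and bond constraint.
(C) has a methyl-ester group (-C(=O)OCH3) but the carbonyl is bonded to O, not to an NX3 nitrogen.
So the answer is (B).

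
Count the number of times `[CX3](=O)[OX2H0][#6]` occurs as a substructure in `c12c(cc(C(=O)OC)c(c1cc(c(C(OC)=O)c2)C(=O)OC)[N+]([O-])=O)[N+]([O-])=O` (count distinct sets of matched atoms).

[CX3](=O)[OX2H0][#6] is the SMARTS for an ester: a carbonyl carbon bonded to an oxygen that is itself bonded to carbon (no H on that O).
The molecule carries 3 separate instances of a methyl-ester group (-C(=O)OCH3) meeting every constraint; each maps to a distinct set of atoms, giving 3 matches.

3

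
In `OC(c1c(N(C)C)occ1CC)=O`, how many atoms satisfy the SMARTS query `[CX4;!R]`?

4

The query [CX4;!R] means: aliphatic carbon with four total connections, not in a ring.
Check the 13 heavy atoms by environment: 1× o (aromatic, X2, in 5-ring) → no; 4× c (aromatic, X3, in 5-ring) → no; 1× C (X3, acyclic) → no; 1× O (X1, acyclic) → no; 1× O (X2, acyclic) → no; 4× C (X4, acyclic) → match; 1× N (X3, acyclic) → no.
That gives 4 matching atoms.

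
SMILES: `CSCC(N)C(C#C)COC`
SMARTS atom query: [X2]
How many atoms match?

The query [X2] means: any atom with exactly two total connections (bonds + H).
Check the 11 heavy atoms by environment: 6× C (X4) → no; 2× C (X2) → match; 1× O (X2) → match; 1× S (X2) → match; 1× N (X3) → no.
Summing the matching environments: 2 + 1 + 1 = 4 matching atoms.

4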